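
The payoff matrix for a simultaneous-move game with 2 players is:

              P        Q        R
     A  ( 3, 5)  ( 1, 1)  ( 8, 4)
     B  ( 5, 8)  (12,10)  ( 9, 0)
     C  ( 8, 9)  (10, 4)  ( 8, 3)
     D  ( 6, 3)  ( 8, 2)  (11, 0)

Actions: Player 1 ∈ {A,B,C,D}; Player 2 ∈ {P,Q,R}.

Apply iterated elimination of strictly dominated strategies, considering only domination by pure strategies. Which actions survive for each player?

IESDS → P1:{B,C} P2:{P,Q}

P1 drop A (B beats it: P:5>3 Q:12>1 R:9>8)
P2 drop R (P beats it: B:8>0 C:9>3 D:3>0)
P1 drop D (C beats it: P:8>6 Q:10>8)
P1→{B,C} P2→{P,Q}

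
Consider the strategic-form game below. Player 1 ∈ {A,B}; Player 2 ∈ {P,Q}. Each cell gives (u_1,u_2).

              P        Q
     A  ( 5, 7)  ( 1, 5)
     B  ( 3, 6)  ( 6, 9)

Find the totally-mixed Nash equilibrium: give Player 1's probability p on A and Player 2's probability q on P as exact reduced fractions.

p=3/5, q=5/7

P1 indiff ⇒ q·5+(1-q)·1 = q·3+(1-q)·6 ⇒ q(2) = (1-q)(5) ⇒ q = 5/7
P2 indiff ⇒ p·7+(1-p)·6 = p·5+(1-p)·9 ⇒ p(2) = (1-p)(3) ⇒ p = 3/5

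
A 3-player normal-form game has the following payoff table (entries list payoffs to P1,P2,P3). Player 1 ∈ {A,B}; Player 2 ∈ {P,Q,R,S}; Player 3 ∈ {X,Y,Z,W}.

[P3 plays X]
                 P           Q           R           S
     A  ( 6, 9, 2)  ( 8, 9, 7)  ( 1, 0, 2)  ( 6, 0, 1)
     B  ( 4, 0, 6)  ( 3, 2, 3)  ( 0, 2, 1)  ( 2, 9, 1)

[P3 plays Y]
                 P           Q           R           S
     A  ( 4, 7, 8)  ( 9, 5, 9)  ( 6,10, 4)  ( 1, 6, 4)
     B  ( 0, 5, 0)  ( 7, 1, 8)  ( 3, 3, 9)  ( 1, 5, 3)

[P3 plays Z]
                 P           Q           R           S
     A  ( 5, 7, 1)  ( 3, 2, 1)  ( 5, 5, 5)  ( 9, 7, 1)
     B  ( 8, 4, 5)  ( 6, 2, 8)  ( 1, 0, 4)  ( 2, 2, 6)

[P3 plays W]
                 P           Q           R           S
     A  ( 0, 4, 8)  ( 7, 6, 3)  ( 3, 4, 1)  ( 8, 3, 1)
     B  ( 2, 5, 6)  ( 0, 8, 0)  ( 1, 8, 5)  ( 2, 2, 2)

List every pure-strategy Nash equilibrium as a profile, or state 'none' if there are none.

Equilibria: none

(A,P,X): not NE [P3→W gives 8>2]
(A,P,Y): not NE [P2→R gives 10>7]
(A,P,Z): not NE [P1→B gives 8>5; P3→W gives 8>1]
(A,P,W): not NE [P1→B gives 2>0; P2→Q gives 6>4]
(A,Q,X): not NE [P3→Y gives 9>7]
(A,Q,Y): not NE [P2→R gives 10>5]
(A,Q,Z): not NE [P1→B gives 6>3; P2→S gives 7>2; P3→Y gives 9>1]
(A,Q,W): not NE [P3→Y gives 9>3]
(A,R,X): not NE [P2→Q gives 9>0; P3→Z gives 5>2]
(A,R,Y): not NE [P3→Z gives 5>4]
(A,R,Z): not NE [P2→S gives 7>5]
(A,R,W): not NE [P2→Q gives 6>4; P3→Z gives 5>1]
(A,S,X): not NE [P2→Q gives 9>0; P3→Y gives 4>1]
(A,S,Y): not NE [P2→R gives 10>6]
(A,S,Z): not NE [P3→Y gives 4>1]
(A,S,W): not NE [P2→Q gives 6>3; P3→Y gives 4>1]
(B,P,X): not NE [P1→A gives 6>4; P2→S gives 9>0]
(B,P,Y): not NE [P1→A gives 4>0; P3→W gives 6>0]
(B,P,Z): not NE [P3→W gives 6>5]
(B,P,W): not NE [P2→R gives 8>5]
(B,Q,X): not NE [P1→A gives 8>3; P2→S gives 9>2; P3→Z gives 8>3]
(B,Q,Y): not NE [P1→A gives 9>7; P2→S gives 5>1]
(B,Q,Z): not NE [P2→P gives 4>2]
(B,Q,W): not NE [P1→A gives 7>0; P3→Z gives 8>0]
(B,R,X): not NE [P1→A gives 1>0; P2→S gives 9>2; P3→Y gives 9>1]
(B,R,Y): not NE [P1→A gives 6>3; P2→S gives 5>3]
(B,R,Z): not NE [P1→A gives 5>1; P2→P gives 4>0; P3→Y gives 9>4]
(B,R,W): not NE [P1→A gives 3>1; P3→Y gives 9>5]
(B,S,X): not NE [P1→A gives 6>2; P3→Z gives 6>1]
(B,S,Y): not NE [P3→Z gives 6>3]
(B,S,Z): not NE [P1→A gives 9>2; P2→P gives 4>2]
(B,S,W): not NE [P1→A gives 8>2; P2→R gives 8>2; P3→Z gives 6>2]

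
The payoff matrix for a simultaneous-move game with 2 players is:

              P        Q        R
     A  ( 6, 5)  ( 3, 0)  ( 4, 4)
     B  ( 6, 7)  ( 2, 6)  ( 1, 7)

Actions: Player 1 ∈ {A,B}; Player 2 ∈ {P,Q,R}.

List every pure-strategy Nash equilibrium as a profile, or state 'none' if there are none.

(A,P): NE
(A,Q): not NE [P2→P gives 5>0]
(A,R): not NE [P2→P gives 5>4]
(B,P): NE
(B,Q): not NE [P1→A gives 3>2; P2→R gives 7>6]
(B,R): not NE [P1→A gives 4>1]

PSNE = {(A,P), (B,P)}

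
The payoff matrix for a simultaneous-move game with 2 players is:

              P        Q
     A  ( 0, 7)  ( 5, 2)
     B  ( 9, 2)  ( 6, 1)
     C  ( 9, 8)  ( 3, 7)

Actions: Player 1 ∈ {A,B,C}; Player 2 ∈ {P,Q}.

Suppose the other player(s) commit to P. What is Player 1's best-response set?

argmax u_1 = {B,C}

u_1(A vs P) = 0
u_1(B vs P) = 9
u_1(C vs P) = 9
max payoff 9 at {B,C}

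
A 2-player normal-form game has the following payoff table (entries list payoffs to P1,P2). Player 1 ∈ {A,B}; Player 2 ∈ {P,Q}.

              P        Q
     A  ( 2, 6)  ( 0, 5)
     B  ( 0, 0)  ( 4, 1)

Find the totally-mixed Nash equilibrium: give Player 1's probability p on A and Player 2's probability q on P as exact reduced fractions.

P1 mixes 1/2 on A; P2 mixes 2/3 on P

P1 indiff ⇒ q·2+(1-q)·0 = q·0+(1-q)·4 ⇒ q(2) = (1-q)(4) ⇒ q = 2/3
P2 indiff ⇒ p·6+(1-p)·0 = p·5+(1-p)·1 ⇒ p(1) = (1-p)(1) ⇒ p = 1/2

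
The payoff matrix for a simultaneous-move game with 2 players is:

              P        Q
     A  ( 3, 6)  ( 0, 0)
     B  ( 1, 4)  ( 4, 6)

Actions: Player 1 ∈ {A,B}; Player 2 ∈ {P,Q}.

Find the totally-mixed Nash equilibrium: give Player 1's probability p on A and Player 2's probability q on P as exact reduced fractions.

p=1/4, q=2/3

P1 indiff ⇒ q·3+(1-q)·0 = q·1+(1-q)·4 ⇒ q(2) = (1-q)(4) ⇒ q = 2/3
P2 indiff ⇒ p·6+(1-p)·4 = p·0+(1-p)·6 ⇒ p(6) = (1-p)(2) ⇒ p = 1/4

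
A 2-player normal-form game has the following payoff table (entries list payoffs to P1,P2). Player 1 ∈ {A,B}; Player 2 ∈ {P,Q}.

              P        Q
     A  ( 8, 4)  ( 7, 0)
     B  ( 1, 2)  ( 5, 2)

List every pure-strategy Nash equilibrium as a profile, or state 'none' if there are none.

(A,P): NE
(A,Q): not NE [P2→P gives 4>0]
(B,P): not NE [P1→A gives 8>1]
(B,Q): not NE [P1→A gives 7>5]

Nash profiles: (A,P)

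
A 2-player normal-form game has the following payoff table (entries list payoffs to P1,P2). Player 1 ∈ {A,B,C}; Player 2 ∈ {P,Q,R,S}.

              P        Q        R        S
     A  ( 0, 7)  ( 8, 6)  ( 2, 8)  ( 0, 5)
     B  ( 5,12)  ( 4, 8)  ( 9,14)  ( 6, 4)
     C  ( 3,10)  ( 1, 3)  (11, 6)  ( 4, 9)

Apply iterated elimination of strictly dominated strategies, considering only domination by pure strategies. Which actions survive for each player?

P2 drop Q (P beats it: A:7>6 B:12>8 C:10>3)
P1 drop A (B beats it: P:5>0 R:9>2 S:6>0)
P2 drop S (P beats it: B:12>4 C:10>9)
P1→{B,C} P2→{P,R}

Remaining: P1:{B,C} P2:{P,R}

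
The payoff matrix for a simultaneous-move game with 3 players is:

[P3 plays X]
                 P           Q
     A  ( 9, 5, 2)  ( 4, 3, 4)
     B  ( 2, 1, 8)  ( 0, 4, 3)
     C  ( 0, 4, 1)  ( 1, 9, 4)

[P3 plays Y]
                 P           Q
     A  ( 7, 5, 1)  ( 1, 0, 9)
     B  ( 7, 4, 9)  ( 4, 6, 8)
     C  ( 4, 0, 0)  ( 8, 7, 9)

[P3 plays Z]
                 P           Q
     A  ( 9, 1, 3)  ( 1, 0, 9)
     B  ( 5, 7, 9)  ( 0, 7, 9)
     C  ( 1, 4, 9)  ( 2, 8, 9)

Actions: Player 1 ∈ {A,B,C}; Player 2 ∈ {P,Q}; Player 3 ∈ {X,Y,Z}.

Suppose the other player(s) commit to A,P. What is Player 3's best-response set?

u_3(X vs A,P) = 2
u_3(Y vs A,P) = 1
u_3(Z vs A,P) = 3
max payoff 3 at {Z}

argmax u_3 = {Z}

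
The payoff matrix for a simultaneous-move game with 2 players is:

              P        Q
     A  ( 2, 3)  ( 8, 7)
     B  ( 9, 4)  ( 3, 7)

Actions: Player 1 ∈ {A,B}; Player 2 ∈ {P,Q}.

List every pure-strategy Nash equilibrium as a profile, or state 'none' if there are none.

Nash profiles: (A,Q)

(A,P): not NE [P1→B gives 9>2; P2→Q gives 7>3]
(A,Q): NE
(B,P): not NE [P2→Q gives 7>4]
(B,Q): not NE [P1→A gives 8>3]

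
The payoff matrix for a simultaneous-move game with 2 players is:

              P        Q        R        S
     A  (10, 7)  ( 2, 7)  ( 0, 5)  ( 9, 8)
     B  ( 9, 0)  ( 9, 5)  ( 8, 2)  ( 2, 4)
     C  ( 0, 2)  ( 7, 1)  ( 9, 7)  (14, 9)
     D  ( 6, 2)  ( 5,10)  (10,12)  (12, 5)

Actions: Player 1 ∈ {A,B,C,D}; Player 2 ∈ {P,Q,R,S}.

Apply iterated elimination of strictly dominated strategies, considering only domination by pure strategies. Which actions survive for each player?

P2 drop P (S beats it: A:8>7 B:4>0 C:9>2 D:5>2)
P1 drop A (C beats it: Q:7>2 R:9>0 S:14>9)
P1→{B,C,D} P2→{Q,R,S}

IESDS → P1:{B,C,D} P2:{Q,R,S}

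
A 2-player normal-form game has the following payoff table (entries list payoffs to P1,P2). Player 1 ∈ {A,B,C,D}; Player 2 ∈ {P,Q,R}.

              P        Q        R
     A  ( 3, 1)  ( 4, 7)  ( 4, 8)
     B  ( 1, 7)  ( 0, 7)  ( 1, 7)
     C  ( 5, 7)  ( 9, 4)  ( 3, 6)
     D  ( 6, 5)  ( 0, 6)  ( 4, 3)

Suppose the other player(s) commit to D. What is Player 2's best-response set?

argmax u_2 = {Q}

u_2(P vs D) = 5
u_2(Q vs D) = 6
u_2(R vs D) = 3
max payoff 6 at {Q}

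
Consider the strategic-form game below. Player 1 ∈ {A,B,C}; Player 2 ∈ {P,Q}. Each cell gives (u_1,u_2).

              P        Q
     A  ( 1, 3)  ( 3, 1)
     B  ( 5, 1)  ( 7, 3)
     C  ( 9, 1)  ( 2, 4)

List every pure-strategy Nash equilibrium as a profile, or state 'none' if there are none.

Nash profiles: (B,Q)

(A,P): not NE [P1→C gives 9>1]
(A,Q): not NE [P1→B gives 7>3; P2→P gives 3>1]
(B,P): not NE [P1→C gives 9>5; P2→Q gives 3>1]
(B,Q): NE
(C,P): not NE [P2→Q gives 4>1]
(C,Q): not NE [P1→B gives 7>2]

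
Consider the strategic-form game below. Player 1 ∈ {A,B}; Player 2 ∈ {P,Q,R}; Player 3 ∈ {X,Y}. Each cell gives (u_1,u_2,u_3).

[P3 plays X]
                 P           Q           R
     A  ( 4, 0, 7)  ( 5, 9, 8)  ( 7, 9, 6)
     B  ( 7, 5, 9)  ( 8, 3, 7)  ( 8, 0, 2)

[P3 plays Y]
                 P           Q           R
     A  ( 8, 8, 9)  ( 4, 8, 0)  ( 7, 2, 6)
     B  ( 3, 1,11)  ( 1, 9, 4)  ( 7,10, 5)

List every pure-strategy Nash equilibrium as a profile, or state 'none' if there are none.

(A,P,X): not NE [P1→B gives 7>4; P2→R gives 9>0; P3→Y gives 9>7]
(A,P,Y): NE
(A,Q,X): not NE [P1→B gives 8>5]
(A,Q,Y): not NE [P3→X gives 8>0]
(A,R,X): not NE [P1→B gives 8>7]
(A,R,Y): not NE [P2→Q gives 8>2]
(B,P,X): not NE [P3→Y gives 11>9]
(B,P,Y): not NE [P1→A gives 8>3; P2→R gives 10>1]
(B,Q,X): not NE [P2→P gives 5>3]
(B,Q,Y): not NE [P1→A gives 4>1; P2→R gives 10>9; P3→X gives 7>4]
(B,R,X): not NE [P2→P gives 5>0; P3→Y gives 5>2]
(B,R,Y): NE

Nash profiles: (A,P,Y), (B,R,Y)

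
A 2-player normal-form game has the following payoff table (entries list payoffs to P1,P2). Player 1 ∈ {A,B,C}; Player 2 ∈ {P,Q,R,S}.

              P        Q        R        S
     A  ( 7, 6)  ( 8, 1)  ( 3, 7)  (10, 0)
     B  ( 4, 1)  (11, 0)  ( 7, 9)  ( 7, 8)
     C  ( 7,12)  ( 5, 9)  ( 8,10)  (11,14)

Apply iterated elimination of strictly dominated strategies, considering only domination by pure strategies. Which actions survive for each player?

P2 drop Q (P beats it: A:6>1 B:1>0 C:12>9)
P1 drop B (C beats it: P:7>4 R:8>7 S:11>7)
P1→{A,C} P2→{P,R,S}

Survivors P1:{A,C} P2:{P,R,S}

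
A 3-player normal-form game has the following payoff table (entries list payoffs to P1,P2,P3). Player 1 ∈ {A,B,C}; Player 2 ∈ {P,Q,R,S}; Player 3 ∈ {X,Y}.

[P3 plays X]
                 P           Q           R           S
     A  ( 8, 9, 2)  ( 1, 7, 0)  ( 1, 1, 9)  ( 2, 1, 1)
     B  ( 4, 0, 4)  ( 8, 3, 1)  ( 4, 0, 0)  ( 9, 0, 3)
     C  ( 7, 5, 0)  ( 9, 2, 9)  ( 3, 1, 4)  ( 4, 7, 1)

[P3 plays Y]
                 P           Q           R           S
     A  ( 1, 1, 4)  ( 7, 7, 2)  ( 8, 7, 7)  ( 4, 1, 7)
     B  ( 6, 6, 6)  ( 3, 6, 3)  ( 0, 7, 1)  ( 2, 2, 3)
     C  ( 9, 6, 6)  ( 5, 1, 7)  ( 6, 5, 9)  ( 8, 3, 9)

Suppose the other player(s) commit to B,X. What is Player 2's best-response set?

u_2(P vs B,X) = 0
u_2(Q vs B,X) = 3
u_2(R vs B,X) = 0
u_2(S vs B,X) = 0
max payoff 3 at {Q}

argmax u_2 = {Q}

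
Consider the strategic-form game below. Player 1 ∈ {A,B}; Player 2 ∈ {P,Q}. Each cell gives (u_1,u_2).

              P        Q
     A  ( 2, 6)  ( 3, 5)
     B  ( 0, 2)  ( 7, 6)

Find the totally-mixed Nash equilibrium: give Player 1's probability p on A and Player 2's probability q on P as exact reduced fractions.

P1 indiff ⇒ q·2+(1-q)·3 = q·0+(1-q)·7 ⇒ q(2) = (1-q)(4) ⇒ q = 2/3
P2 indiff ⇒ p·6+(1-p)·2 = p·5+(1-p)·6 ⇒ p(1) = (1-p)(4) ⇒ p = 4/5

P1 mixes 4/5 on A; P2 mixes 2/3 on P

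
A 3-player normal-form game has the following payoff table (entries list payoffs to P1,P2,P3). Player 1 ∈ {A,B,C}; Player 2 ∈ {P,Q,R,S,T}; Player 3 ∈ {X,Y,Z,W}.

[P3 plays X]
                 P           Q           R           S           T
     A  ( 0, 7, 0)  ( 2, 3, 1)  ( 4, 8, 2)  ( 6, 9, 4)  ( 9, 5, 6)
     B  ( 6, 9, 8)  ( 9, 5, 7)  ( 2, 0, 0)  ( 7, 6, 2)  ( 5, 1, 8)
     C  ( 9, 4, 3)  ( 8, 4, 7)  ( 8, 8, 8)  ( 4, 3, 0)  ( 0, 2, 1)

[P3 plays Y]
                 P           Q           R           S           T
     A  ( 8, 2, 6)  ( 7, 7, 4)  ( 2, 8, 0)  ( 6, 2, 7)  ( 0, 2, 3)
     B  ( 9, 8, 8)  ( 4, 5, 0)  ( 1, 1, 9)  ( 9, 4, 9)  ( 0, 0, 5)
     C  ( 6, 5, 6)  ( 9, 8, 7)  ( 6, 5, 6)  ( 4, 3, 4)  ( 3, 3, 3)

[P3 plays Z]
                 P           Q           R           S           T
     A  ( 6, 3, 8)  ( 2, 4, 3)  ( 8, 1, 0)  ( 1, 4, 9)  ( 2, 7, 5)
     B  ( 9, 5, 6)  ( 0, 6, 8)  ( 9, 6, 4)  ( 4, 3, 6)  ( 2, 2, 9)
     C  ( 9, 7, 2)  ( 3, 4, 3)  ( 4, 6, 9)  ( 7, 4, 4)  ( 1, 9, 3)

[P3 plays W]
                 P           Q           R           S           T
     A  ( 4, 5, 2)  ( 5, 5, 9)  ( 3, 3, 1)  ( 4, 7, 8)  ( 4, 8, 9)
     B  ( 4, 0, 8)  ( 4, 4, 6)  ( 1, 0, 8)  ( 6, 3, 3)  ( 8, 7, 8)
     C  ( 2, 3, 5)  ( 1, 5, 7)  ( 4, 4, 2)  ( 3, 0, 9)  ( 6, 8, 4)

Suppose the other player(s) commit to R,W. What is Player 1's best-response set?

P1 best: {C}

u_1(A vs R,W) = 3
u_1(B vs R,W) = 1
u_1(C vs R,W) = 4
max payoff 4 at {C}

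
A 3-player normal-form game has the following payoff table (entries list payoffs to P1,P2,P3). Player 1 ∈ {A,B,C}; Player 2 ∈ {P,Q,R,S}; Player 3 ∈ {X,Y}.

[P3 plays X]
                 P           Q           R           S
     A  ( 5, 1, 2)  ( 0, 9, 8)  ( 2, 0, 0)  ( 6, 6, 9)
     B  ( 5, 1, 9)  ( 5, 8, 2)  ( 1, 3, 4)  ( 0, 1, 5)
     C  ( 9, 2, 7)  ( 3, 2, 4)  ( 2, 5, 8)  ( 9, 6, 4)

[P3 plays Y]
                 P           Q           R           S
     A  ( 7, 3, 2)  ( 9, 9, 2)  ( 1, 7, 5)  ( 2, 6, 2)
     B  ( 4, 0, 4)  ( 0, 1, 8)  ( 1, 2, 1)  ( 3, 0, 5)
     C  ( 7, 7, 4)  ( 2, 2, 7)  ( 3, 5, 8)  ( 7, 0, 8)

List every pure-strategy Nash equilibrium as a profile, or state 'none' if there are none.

(A,P,X): not NE [P1→C gives 9>5; P2→Q gives 9>1]
(A,P,Y): not NE [P2→Q gives 9>3]
(A,Q,X): not NE [P1→B gives 5>0]
(A,Q,Y): not NE [P3→X gives 8>2]
(A,R,X): not NE [P2→Q gives 9>0; P3→Y gives 5>0]
(A,R,Y): not NE [P1→C gives 3>1; P2→Q gives 9>7]
(A,S,X): not NE [P1→C gives 9>6; P2→Q gives 9>6]
(A,S,Y): not NE [P1→C gives 7>2; P2→Q gives 9>6; P3→X gives 9>2]
(B,P,X): not NE [P1→C gives 9>5; P2→Q gives 8>1]
(B,P,Y): not NE [P1→C gives 7>4; P2→R gives 2>0; P3→X gives 9>4]
(B,Q,X): not NE [P3→Y gives 8>2]
(B,Q,Y): not NE [P1→A gives 9>0; P2→R gives 2>1]
(B,R,X): not NE [P1→C gives 2>1; P2→Q gives 8>3]
(B,R,Y): not NE [P1→C gives 3>1; P3→X gives 4>1]
(B,S,X): not NE [P1→C gives 9>0; P2→Q gives 8>1]
(B,S,Y): not NE [P1→C gives 7>3; P2→R gives 2>0]
(C,P,X): not NE [P2→S gives 6>2]
(C,P,Y): not NE [P3→X gives 7>4]
(C,Q,X): not NE [P1→B gives 5>3; P2→S gives 6>2; P3→Y gives 7>4]
(C,Q,Y): not NE [P1→A gives 9>2; P2→P gives 7>2]
(C,R,X): not NE [P2→S gives 6>5]
(C,R,Y): not NE [P2→P gives 7>5]
(C,S,X): not NE [P3→Y gives 8>4]
(C,S,Y): not NE [P2→P gives 7>0]

PSNE: ∅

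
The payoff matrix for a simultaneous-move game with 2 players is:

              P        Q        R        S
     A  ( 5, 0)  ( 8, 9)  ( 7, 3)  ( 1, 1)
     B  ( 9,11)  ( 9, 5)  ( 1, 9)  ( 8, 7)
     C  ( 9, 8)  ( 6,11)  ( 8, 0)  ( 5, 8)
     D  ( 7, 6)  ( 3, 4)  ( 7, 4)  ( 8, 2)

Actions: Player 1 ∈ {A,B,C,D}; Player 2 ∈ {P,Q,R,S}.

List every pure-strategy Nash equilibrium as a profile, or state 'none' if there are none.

(A,P): not NE [P1→C gives 9>5; P2→Q gives 9>0]
(A,Q): not NE [P1→B gives 9>8]
(A,R): not NE [P1→C gives 8>7; P2→Q gives 9>3]
(A,S): not NE [P1→D gives 8>1; P2→Q gives 9>1]
(B,P): NE
(B,Q): not NE [P2→P gives 11>5]
(B,R): not NE [P1→C gives 8>1; P2→P gives 11>9]
(B,S): not NE [P2→P gives 11>7]
(C,P): not NE [P2→Q gives 11>8]
(C,Q): not NE [P1→B gives 9>6]
(C,R): not NE [P2→Q gives 11>0]
(C,S): not NE [P1→D gives 8>5; P2→Q gives 11>8]
(D,P): not NE [P1→C gives 9>7]
(D,Q): not NE [P1→B gives 9>3; P2→P gives 6>4]
(D,R): not NE [P1→C gives 8>7; P2→P gives 6>4]
(D,S): not NE [P2→P gives 6>2]

Nash profiles: (B,P)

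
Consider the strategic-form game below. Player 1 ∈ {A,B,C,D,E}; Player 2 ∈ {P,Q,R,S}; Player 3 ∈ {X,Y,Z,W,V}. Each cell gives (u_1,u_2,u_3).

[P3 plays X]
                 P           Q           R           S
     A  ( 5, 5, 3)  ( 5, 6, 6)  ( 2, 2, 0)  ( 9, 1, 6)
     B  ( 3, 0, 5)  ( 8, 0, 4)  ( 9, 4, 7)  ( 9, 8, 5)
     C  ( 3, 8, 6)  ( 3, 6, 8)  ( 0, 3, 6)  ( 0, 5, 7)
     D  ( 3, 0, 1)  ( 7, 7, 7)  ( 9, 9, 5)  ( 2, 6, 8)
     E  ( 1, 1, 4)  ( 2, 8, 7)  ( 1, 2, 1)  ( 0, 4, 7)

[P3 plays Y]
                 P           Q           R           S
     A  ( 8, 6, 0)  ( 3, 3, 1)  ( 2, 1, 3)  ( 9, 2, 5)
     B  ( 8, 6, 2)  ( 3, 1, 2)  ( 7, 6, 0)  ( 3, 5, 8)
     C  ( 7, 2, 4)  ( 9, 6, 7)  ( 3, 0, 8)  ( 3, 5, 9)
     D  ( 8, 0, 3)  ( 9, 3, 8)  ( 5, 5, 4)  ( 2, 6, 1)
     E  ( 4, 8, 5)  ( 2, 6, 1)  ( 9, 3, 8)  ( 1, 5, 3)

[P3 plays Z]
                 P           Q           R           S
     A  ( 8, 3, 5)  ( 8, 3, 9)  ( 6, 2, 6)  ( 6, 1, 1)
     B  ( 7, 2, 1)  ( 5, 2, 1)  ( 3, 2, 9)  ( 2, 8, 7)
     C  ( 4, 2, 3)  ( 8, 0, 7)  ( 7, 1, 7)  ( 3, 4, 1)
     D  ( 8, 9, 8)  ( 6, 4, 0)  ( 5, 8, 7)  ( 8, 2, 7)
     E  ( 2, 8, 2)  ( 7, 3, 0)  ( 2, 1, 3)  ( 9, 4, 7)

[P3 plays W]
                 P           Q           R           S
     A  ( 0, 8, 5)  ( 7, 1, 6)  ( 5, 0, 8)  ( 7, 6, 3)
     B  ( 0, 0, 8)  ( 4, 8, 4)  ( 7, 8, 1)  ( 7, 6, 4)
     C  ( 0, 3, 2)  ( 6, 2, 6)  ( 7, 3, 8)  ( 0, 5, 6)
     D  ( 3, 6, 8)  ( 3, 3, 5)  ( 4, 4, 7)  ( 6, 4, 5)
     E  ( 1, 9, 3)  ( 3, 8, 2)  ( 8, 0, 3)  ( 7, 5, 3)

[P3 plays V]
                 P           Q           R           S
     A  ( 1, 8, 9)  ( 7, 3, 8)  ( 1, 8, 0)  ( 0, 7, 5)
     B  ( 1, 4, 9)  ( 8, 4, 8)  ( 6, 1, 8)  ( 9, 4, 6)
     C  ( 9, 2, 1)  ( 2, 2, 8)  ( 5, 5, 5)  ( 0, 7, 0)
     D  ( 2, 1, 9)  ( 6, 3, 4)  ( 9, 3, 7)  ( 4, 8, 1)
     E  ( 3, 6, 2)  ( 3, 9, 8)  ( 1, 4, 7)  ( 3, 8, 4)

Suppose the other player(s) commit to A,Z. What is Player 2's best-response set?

u_2(P vs A,Z) = 3
u_2(Q vs A,Z) = 3
u_2(R vs A,Z) = 2
u_2(S vs A,Z) = 1
max payoff 3 at {P,Q}

argmax u_2 = {P,Q}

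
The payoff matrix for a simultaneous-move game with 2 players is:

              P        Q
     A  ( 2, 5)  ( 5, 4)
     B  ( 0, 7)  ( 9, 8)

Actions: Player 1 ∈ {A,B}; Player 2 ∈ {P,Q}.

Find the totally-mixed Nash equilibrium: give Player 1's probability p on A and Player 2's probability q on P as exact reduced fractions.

p=1/2, q=2/3

P1 indiff ⇒ q·2+(1-q)·5 = q·0+(1-q)·9 ⇒ q(2) = (1-q)(4) ⇒ q = 2/3
P2 indiff ⇒ p·5+(1-p)·7 = p·4+(1-p)·8 ⇒ p(1) = (1-p)(1) ⇒ p = 1/2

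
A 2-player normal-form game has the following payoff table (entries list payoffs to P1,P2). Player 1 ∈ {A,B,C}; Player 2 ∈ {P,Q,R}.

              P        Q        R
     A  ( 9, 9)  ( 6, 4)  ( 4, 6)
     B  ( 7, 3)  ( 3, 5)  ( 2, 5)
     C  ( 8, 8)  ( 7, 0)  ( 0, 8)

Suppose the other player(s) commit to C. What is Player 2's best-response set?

argmax u_2 = {P,R}

u_2(P vs C) = 8
u_2(Q vs C) = 0
u_2(R vs C) = 8
max payoff 8 at {P,R}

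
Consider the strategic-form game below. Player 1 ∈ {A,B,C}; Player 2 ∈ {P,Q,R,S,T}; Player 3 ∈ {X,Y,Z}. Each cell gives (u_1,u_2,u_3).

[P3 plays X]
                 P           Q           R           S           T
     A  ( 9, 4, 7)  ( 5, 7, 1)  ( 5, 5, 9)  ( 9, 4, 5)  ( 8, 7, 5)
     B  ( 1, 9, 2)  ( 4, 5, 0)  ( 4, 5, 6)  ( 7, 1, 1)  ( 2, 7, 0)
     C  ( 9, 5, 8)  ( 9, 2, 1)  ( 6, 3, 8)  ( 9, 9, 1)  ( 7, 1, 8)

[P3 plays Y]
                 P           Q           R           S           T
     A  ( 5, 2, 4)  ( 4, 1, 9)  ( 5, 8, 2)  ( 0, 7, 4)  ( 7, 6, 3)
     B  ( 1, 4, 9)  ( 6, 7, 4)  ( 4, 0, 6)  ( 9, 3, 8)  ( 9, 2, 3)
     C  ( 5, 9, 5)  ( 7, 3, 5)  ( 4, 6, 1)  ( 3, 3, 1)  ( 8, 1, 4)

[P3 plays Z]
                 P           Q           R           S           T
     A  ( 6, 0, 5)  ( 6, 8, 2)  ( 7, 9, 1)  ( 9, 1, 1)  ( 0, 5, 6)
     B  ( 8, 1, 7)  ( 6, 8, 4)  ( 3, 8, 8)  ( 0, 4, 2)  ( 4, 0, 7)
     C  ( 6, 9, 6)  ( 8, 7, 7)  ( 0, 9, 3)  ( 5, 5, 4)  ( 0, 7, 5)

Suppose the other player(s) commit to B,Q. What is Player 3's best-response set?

u_3(X vs B,Q) = 0
u_3(Y vs B,Q) = 4
u_3(Z vs B,Q) = 4
max payoff 4 at {Y,Z}

argmax u_3 = {Y,Z}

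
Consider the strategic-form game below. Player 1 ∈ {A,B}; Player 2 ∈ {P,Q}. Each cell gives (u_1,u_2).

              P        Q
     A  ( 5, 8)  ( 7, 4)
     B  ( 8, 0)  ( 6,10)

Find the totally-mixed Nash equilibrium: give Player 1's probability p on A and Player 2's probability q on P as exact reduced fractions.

(p,q) = (5/7, 1/4)

P1 indiff ⇒ q·5+(1-q)·7 = q·8+(1-q)·6 ⇒ q(-3) = (1-q)(-1) ⇒ q = 1/4
P2 indiff ⇒ p·8+(1-p)·0 = p·4+(1-p)·10 ⇒ p(4) = (1-p)(10) ⇒ p = 5/7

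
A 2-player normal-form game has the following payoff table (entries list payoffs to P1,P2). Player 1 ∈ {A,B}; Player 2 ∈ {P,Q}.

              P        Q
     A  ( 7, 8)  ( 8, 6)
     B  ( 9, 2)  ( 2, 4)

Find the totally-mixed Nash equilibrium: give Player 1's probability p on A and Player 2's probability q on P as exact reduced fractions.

P1 indiff ⇒ q·7+(1-q)·8 = q·9+(1-q)·2 ⇒ q(-2) = (1-q)(-6) ⇒ q = 3/4
P2 indiff ⇒ p·8+(1-p)·2 = p·6+(1-p)·4 ⇒ p(2) = (1-p)(2) ⇒ p = 1/2

P1 mixes 1/2 on A; P2 mixes 3/4 on P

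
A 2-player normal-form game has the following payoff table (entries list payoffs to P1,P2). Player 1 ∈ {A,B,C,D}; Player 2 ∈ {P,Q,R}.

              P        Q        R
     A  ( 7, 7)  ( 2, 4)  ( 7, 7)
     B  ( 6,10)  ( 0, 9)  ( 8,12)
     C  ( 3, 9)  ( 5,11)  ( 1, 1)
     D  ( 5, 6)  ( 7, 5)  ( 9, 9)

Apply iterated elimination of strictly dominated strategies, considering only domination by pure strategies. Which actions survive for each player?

P1 drop C (D beats it: P:5>3 Q:7>5 R:9>1)
P2 drop Q (P beats it: A:7>4 B:10>9 D:6>5)
P1→{A,B,D} P2→{P,R}

Remaining: P1:{A,B,D} P2:{P,R}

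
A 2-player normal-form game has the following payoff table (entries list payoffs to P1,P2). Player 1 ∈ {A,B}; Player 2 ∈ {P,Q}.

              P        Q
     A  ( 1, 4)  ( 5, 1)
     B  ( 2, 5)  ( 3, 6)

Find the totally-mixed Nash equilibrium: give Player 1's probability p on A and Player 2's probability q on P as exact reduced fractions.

P1 indiff ⇒ q·1+(1-q)·5 = q·2+(1-q)·3 ⇒ q(-1) = (1-q)(-2) ⇒ q = 2/3
P2 indiff ⇒ p·4+(1-p)·5 = p·1+(1-p)·6 ⇒ p(3) = (1-p)(1) ⇒ p = 1/4

P1 mixes 1/4 on A; P2 mixes 2/3 on P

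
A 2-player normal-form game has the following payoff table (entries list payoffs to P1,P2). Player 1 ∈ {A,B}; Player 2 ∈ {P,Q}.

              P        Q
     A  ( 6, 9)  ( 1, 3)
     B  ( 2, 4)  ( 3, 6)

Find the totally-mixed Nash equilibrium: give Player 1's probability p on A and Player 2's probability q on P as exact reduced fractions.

P1 indiff ⇒ q·6+(1-q)·1 = q·2+(1-q)·3 ⇒ q(4) = (1-q)(2) ⇒ q = 1/3
P2 indiff ⇒ p·9+(1-p)·4 = p·3+(1-p)·6 ⇒ p(6) = (1-p)(2) ⇒ p = 1/4

(p,q) = (1/4, 1/3)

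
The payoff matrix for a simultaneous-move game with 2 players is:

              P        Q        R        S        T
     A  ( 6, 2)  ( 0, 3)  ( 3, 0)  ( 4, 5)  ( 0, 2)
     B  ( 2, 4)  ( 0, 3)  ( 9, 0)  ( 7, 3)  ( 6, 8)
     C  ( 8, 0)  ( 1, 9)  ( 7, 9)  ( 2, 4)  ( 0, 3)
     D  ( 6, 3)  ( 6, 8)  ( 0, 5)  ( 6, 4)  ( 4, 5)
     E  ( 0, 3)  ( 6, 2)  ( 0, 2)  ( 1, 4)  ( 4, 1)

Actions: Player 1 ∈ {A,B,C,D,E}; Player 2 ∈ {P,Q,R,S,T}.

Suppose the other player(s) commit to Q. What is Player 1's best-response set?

P1 best: {D,E}

u_1(A vs Q) = 0
u_1(B vs Q) = 0
u_1(C vs Q) = 1
u_1(D vs Q) = 6
u_1(E vs Q) = 6
max payoff 6 at {D,E}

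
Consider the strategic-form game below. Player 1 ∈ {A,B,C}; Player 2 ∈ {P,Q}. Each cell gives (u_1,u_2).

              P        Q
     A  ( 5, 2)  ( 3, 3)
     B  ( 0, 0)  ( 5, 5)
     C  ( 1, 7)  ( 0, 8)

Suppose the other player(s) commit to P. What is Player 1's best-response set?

u_1(A vs P) = 5
u_1(B vs P) = 0
u_1(C vs P) = 1
max payoff 5 at {A}

argmax u_1 = {A}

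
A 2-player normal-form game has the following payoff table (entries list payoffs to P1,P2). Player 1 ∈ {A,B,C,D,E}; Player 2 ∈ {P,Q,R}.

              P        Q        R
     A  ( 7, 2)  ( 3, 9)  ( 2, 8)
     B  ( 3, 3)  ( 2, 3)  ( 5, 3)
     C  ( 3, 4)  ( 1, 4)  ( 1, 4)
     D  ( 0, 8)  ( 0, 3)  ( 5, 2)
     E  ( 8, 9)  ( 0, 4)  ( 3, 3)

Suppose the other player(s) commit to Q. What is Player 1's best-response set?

u_1(A vs Q) = 3
u_1(B vs Q) = 2
u_1(C vs Q) = 1
u_1(D vs Q) = 0
u_1(E vs Q) = 0
max payoff 3 at {A}

argmax u_1 = {A}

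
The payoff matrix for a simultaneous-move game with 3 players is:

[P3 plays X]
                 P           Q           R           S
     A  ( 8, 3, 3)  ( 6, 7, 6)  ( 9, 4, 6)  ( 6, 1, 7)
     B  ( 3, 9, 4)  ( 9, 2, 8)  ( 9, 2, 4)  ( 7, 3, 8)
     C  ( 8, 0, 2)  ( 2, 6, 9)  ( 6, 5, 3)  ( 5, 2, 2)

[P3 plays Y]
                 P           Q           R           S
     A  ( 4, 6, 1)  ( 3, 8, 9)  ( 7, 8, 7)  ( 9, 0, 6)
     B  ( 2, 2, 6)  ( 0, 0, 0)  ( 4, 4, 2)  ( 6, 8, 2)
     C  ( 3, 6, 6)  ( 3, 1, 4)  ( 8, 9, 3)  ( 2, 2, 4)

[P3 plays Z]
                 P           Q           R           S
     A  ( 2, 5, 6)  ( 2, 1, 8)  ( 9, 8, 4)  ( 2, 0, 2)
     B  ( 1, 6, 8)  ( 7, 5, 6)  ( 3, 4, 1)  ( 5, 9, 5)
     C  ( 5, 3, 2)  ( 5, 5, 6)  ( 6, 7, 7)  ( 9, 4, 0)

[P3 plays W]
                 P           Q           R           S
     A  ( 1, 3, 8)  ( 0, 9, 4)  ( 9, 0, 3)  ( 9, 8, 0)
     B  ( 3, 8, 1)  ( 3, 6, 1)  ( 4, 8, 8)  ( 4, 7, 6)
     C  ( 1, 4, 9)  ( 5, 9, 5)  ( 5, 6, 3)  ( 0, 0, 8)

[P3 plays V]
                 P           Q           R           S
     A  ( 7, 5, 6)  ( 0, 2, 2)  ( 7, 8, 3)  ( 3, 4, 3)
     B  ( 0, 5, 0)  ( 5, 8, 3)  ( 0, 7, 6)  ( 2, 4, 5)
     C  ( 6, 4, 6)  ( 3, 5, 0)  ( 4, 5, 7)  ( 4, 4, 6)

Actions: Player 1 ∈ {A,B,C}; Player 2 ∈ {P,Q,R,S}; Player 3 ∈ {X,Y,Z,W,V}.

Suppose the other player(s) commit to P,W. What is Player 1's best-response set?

u_1(A vs P,W) = 1
u_1(B vs P,W) = 3
u_1(C vs P,W) = 1
max payoff 3 at {B}

argmax u_1 = {B}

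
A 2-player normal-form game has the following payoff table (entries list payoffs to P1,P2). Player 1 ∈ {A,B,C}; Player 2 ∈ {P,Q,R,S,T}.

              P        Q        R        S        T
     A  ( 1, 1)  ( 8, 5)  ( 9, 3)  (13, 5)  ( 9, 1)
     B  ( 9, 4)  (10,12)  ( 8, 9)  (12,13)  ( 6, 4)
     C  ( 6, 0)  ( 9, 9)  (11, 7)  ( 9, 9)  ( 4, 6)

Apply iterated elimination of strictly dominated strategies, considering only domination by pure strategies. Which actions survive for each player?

P2 drop P (Q beats it: A:5>1 B:12>4 C:9>0)
P2 drop R (Q beats it: A:5>3 B:12>9 C:9>7)
P1 drop C (B beats it: Q:10>9 S:12>9 T:6>4)
P2 drop T (Q beats it: A:5>1 B:12>4)
P1→{A,B} P2→{Q,S}

Remaining: P1:{A,B} P2:{Q,S}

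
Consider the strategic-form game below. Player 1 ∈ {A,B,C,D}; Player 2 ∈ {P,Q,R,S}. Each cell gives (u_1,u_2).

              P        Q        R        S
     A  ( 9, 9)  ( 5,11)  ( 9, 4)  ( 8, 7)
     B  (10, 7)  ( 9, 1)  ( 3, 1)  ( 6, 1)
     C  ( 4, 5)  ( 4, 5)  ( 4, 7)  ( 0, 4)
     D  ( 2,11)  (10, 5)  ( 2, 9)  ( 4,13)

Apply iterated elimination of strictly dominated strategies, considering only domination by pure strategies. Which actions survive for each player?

Remaining: P1:{A,B,D} P2:{P,Q,S}

P1 drop C (A beats it: P:9>4 Q:5>4 R:9>4 S:8>0)
P2 drop R (P beats it: A:9>4 B:7>1 D:11>9)
P1→{A,B,D} P2→{P,Q,S}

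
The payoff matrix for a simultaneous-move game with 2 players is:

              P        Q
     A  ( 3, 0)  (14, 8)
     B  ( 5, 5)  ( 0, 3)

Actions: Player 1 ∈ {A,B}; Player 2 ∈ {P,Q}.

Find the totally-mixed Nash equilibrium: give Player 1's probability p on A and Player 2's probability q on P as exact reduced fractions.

P1 indiff ⇒ q·3+(1-q)·14 = q·5+(1-q)·0 ⇒ q(-2) = (1-q)(-14) ⇒ q = 7/8
P2 indiff ⇒ p·0+(1-p)·5 = p·8+(1-p)·3 ⇒ p(-8) = (1-p)(-2) ⇒ p = 1/5

(p,q) = (1/5, 7/8)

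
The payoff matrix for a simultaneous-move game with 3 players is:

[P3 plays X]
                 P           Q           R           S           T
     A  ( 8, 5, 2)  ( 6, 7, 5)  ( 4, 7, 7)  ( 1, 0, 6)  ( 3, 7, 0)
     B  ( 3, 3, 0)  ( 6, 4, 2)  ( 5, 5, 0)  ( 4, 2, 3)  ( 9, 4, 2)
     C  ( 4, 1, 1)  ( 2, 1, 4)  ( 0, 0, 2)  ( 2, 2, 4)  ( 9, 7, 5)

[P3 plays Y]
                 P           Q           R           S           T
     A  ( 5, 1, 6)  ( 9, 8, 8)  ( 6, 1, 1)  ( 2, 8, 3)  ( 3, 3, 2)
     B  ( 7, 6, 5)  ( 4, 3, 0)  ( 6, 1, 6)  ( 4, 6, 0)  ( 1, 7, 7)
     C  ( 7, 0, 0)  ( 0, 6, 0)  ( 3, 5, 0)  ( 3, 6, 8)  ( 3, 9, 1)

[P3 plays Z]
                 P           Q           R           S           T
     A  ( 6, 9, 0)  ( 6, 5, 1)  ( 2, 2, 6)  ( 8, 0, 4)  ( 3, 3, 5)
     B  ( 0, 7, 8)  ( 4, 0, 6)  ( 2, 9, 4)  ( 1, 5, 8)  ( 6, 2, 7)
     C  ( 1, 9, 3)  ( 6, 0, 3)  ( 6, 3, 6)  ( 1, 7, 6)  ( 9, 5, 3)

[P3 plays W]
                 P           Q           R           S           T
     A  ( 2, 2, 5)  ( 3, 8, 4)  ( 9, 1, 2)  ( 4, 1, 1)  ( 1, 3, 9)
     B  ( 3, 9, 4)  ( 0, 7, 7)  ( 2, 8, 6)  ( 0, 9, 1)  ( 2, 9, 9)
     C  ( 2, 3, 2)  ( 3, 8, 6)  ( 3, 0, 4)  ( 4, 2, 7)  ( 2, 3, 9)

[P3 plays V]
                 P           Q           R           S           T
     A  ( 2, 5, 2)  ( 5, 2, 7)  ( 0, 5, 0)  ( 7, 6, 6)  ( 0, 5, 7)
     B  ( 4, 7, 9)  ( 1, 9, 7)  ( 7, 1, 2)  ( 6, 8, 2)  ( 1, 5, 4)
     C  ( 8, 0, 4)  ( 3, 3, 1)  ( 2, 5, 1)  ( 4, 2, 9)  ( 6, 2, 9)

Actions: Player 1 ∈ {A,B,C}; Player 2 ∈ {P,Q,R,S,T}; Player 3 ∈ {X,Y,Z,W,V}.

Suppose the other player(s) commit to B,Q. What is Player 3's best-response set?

u_3(X vs B,Q) = 2
u_3(Y vs B,Q) = 0
u_3(Z vs B,Q) = 6
u_3(W vs B,Q) = 7
u_3(V vs B,Q) = 7
max payoff 7 at {W,V}

BR_3 = {W,V}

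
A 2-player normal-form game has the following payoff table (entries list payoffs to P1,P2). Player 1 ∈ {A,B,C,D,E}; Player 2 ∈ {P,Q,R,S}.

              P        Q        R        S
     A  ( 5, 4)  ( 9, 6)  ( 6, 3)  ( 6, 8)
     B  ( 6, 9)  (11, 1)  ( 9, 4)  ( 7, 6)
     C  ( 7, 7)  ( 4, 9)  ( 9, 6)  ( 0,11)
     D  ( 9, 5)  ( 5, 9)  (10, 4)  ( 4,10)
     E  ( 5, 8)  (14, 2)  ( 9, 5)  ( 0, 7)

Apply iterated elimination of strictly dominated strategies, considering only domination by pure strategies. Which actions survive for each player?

P1 drop A (B beats it: P:6>5 Q:11>9 R:9>6 S:7>6)
P1 drop C (D beats it: P:9>7 Q:5>4 R:10>9 S:4>0)
P2 drop Q (S beats it: B:6>1 D:10>9 E:7>2)
P1 drop E (D beats it: P:9>5 R:10>9 S:4>0)
P2 drop R (P beats it: B:9>4 D:5>4)
P1→{B,D} P2→{P,S}

Survivors P1:{B,D} P2:{P,S}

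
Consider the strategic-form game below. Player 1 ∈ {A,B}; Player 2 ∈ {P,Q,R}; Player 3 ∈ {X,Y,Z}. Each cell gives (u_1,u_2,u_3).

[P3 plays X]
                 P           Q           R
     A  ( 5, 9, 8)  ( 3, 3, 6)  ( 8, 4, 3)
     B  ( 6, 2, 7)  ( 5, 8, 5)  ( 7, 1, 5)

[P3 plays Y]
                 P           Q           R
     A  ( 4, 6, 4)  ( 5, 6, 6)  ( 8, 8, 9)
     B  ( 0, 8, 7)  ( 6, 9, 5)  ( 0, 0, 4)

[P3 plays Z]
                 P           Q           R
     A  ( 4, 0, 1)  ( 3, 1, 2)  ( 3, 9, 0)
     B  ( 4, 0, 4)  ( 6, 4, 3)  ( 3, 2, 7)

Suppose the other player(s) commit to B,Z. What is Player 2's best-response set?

P2 best: {Q}

u_2(P vs B,Z) = 0
u_2(Q vs B,Z) = 4
u_2(R vs B,Z) = 2
max payoff 4 at {Q}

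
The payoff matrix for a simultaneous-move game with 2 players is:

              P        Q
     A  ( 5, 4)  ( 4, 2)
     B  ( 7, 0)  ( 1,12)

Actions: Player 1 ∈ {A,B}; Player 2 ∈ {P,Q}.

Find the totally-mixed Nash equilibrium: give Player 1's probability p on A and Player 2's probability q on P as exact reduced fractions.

P1 indiff ⇒ q·5+(1-q)·4 = q·7+(1-q)·1 ⇒ q(-2) = (1-q)(-3) ⇒ q = 3/5
P2 indiff ⇒ p·4+(1-p)·0 = p·2+(1-p)·12 ⇒ p(2) = (1-p)(12) ⇒ p = 6/7

P1 mixes 6/7 on A; P2 mixes 3/5 on P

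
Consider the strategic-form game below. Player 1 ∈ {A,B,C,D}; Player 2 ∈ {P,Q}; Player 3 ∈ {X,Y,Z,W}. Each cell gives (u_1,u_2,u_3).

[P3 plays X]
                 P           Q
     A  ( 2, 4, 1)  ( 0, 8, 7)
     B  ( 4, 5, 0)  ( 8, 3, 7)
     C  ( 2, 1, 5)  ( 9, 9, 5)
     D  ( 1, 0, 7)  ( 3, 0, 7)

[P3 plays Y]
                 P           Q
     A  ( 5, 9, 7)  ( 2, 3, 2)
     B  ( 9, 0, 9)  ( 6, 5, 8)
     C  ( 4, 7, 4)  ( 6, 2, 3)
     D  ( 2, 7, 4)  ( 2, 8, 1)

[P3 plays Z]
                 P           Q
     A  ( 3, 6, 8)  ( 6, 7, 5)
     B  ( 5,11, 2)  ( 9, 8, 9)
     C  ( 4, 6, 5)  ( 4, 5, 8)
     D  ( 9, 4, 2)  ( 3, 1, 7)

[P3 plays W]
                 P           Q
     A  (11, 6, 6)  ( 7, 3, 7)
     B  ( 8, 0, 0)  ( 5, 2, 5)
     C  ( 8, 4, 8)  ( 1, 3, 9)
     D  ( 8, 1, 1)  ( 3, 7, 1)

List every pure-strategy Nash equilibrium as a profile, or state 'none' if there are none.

(A,P,X): not NE [P1→B gives 4>2; P2→Q gives 8>4; P3→Z gives 8>1]
(A,P,Y): not NE [P1→B gives 9>5; P3→Z gives 8>7]
(A,P,Z): not NE [P1→D gives 9>3; P2→Q gives 7>6]
(A,P,W): not NE [P3→Z gives 8>6]
(A,Q,X): not NE [P1→C gives 9>0]
(A,Q,Y): not NE [P1→C gives 6>2; P2→P gives 9>3; P3→W gives 7>2]
(A,Q,Z): not NE [P1→B gives 9>6; P3→W gives 7>5]
(A,Q,W): not NE [P2→P gives 6>3]
(B,P,X): not NE [P3→Y gives 9>0]
(B,P,Y): not NE [P2→Q gives 5>0]
(B,P,Z): not NE [P1→D gives 9>5; P3→Y gives 9>2]
(B,P,W): not NE [P1→A gives 11>8; P2→Q gives 2>0; P3→Y gives 9>0]
(B,Q,X): not NE [P1→C gives 9>8; P2→P gives 5>3; P3→Z gives 9>7]
(B,Q,Y): not NE [P3→Z gives 9>8]
(B,Q,Z): not NE [P2→P gives 11>8]
(B,Q,W): not NE [P1→A gives 7>5; P3→Z gives 9>5]
(C,P,X): not NE [P1→B gives 4>2; P2→Q gives 9>1; P3→W gives 8>5]
(C,P,Y): not NE [P1→B gives 9>4; P3→W gives 8>4]
(C,P,Z): not NE [P1→D gives 9>4; P3→W gives 8>5]
(C,P,W): not NE [P1→A gives 11>8]
(C,Q,X): not NE [P3→W gives 9>5]
(C,Q,Y): not NE [P2→P gives 7>2; P3→W gives 9>3]
(C,Q,Z): not NE [P1→B gives 9>4; P2→P gives 6>5; P3→W gives 9>8]
(C,Q,W): not NE [P1→A gives 7>1; P2→P gives 4>3]
(D,P,X): not NE [P1→B gives 4>1]
(D,P,Y): not NE [P1→B gives 9>2; P2→Q gives 8>7; P3→X gives 7>4]
(D,P,Z): not NE [P3→X gives 7>2]
(D,P,W): not NE [P1→A gives 11>8; P2→Q gives 7>1; P3→X gives 7>1]
(D,Q,X): not NE [P1→C gives 9>3]
(D,Q,Y): not NE [P1→C gives 6>2; P3→Z gives 7>1]
(D,Q,Z): not NE [P1→B gives 9>3; P2→P gives 4>1]
(D,Q,W): not NE [P1→A gives 7>3; P3→Z gives 7>1]

Equilibria: none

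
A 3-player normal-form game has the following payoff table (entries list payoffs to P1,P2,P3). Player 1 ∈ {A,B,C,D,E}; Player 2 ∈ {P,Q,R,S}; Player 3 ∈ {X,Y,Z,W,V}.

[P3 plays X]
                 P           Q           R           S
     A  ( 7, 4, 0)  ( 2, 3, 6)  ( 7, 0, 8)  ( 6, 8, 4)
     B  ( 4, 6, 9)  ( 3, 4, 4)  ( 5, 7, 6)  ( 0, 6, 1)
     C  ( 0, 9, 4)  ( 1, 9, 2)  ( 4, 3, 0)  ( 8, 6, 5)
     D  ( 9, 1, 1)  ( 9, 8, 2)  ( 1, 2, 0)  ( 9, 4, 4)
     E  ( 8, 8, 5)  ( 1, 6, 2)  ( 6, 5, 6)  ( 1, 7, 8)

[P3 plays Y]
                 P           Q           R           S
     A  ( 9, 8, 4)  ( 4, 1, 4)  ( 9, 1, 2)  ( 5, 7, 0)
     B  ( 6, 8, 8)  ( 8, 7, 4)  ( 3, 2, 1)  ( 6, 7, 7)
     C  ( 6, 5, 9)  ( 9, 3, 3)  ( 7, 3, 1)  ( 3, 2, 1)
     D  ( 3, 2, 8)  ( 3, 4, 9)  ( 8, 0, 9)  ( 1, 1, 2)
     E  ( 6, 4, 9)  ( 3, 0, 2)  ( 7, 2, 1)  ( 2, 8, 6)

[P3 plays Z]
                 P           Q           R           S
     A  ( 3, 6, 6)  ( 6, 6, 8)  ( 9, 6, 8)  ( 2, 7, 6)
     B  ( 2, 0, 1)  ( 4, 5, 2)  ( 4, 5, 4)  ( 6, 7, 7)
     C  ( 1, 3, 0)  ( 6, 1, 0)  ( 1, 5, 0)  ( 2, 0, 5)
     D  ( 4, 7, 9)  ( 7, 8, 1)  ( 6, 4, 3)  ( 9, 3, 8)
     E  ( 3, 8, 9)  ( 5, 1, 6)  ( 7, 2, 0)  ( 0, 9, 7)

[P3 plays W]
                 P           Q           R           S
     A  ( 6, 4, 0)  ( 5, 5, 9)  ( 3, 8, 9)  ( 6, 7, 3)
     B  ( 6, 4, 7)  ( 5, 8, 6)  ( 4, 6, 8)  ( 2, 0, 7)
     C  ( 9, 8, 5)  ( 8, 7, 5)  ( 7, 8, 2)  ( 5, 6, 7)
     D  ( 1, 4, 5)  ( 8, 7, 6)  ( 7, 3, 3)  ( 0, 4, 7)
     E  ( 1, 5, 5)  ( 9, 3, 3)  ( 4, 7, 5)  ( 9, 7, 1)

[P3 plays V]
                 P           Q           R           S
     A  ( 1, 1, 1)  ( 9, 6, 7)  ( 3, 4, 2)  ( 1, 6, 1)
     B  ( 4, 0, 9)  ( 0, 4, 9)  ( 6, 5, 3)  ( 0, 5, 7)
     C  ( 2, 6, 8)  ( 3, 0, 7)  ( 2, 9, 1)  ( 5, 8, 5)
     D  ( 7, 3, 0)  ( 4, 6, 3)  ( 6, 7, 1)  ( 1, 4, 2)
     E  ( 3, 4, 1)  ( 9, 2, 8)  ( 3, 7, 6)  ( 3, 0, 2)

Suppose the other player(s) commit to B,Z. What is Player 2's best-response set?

BR_2 = {S}

u_2(P vs B,Z) = 0
u_2(Q vs B,Z) = 5
u_2(R vs B,Z) = 5
u_2(S vs B,Z) = 7
max payoff 7 at {S}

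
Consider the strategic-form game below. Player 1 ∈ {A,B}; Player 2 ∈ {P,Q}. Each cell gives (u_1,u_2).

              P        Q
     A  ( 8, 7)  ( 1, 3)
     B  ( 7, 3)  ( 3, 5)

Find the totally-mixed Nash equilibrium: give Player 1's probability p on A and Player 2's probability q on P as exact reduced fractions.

P1 indiff ⇒ q·8+(1-q)·1 = q·7+(1-q)·3 ⇒ q(1) = (1-q)(2) ⇒ q = 2/3
P2 indiff ⇒ p·7+(1-p)·3 = p·3+(1-p)·5 ⇒ p(4) = (1-p)(2) ⇒ p = 1/3

(p,q) = (1/3, 2/3)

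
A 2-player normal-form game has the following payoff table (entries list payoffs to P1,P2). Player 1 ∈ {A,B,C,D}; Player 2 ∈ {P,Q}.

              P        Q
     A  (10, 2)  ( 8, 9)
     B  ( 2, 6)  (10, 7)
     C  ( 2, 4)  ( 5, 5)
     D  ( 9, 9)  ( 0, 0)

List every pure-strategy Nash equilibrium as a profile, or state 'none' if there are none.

Nash profiles: (B,Q)

(A,P): not NE [P2→Q gives 9>2]
(A,Q): not NE [P1→B gives 10>8]
(B,P): not NE [P1→A gives 10>2; P2→Q gives 7>6]
(B,Q): NE
(C,P): not NE [P1→A gives 10>2; P2→Q gives 5>4]
(C,Q): not NE [P1→B gives 10>5]
(D,P): not NE [P1→A gives 10>9]
(D,Q): not NE [P1→B gives 10>0; P2→P gives 9>0]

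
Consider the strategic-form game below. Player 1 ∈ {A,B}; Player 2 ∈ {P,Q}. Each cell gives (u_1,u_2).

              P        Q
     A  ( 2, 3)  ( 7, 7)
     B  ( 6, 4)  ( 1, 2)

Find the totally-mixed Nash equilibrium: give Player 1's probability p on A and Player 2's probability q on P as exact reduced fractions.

P1 indiff ⇒ q·2+(1-q)·7 = q·6+(1-q)·1 ⇒ q(-4) = (1-q)(-6) ⇒ q = 3/5
P2 indiff ⇒ p·3+(1-p)·4 = p·7+(1-p)·2 ⇒ p(-4) = (1-p)(-2) ⇒ p = 1/3

P1 mixes 1/3 on A; P2 mixes 3/5 on P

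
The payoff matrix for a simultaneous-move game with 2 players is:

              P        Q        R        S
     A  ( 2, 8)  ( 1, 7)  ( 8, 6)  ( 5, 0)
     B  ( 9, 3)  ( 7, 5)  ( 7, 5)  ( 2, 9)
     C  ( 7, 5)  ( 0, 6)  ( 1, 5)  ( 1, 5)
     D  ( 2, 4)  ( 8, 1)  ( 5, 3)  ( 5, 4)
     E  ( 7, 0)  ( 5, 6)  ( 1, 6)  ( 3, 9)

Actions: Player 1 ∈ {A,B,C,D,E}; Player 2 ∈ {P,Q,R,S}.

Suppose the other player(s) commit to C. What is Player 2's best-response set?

P2 best: {Q}

u_2(P vs C) = 5
u_2(Q vs C) = 6
u_2(R vs C) = 5
u_2(S vs C) = 5
max payoff 6 at {Q}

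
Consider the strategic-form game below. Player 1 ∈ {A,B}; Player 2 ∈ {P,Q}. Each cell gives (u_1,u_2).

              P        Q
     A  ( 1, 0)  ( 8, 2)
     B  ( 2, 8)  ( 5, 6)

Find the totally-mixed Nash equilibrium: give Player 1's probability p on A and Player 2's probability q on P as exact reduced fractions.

P1 indiff ⇒ q·1+(1-q)·8 = q·2+(1-q)·5 ⇒ q(-1) = (1-q)(-3) ⇒ q = 3/4
P2 indiff ⇒ p·0+(1-p)·8 = p·2+(1-p)·6 ⇒ p(-2) = (1-p)(-2) ⇒ p = 1/2

p=1/2, q=3/4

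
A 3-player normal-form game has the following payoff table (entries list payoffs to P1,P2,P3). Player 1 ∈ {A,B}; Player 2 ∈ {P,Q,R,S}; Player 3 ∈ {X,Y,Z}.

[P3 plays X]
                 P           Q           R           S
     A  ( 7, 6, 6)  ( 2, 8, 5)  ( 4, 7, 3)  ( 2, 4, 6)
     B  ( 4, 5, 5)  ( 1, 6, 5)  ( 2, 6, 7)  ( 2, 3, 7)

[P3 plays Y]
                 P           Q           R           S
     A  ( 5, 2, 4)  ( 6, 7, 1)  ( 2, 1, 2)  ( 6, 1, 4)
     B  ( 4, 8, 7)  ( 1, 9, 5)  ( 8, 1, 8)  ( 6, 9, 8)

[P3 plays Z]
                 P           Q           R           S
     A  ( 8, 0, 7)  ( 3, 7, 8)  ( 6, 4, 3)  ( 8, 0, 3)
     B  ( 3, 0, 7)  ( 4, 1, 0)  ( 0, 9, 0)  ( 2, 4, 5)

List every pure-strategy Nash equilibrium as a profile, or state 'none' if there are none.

(A,P,X): not NE [P2→Q gives 8>6; P3→Z gives 7>6]
(A,P,Y): not NE [P2→Q gives 7>2; P3→Z gives 7>4]
(A,P,Z): not NE [P2→Q gives 7>0]
(A,Q,X): not NE [P3→Z gives 8>5]
(A,Q,Y): not NE [P3→Z gives 8>1]
(A,Q,Z): not NE [P1→B gives 4>3]
(A,R,X): not NE [P2→Q gives 8>7]
(A,R,Y): not NE [P1→B gives 8>2; P2→Q gives 7>1; P3→Z gives 3>2]
(A,R,Z): not NE [P2→Q gives 7>4]
(A,S,X): not NE [P2→Q gives 8>4]
(A,S,Y): not NE [P2→Q gives 7>1; P3→X gives 6>4]
(A,S,Z): not NE [P2→Q gives 7>0; P3→X gives 6>3]
(B,P,X): not NE [P1→A gives 7>4; P2→R gives 6>5; P3→Z gives 7>5]
(B,P,Y): not NE [P1→A gives 5>4; P2→S gives 9>8]
(B,P,Z): not NE [P1→A gives 8>3; P2→R gives 9>0]
(B,Q,X): not NE [P1→A gives 2>1]
(B,Q,Y): not NE [P1→A gives 6>1]
(B,Q,Z): not NE [P2→R gives 9>1; P3→Y gives 5>0]
(B,R,X): not NE [P1→A gives 4>2; P3→Y gives 8>7]
(B,R,Y): not NE [P2→S gives 9>1]
(B,R,Z): not NE [P1→A gives 6>0; P3→Y gives 8>0]
(B,S,X): not NE [P2→R gives 6>3; P3→Y gives 8>7]
(B,S,Y): NE
(B,S,Z): not NE [P1→A gives 8>2; P2→R gives 9>4; P3→Y gives 8>5]

PSNE = {(B,S,Y)}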